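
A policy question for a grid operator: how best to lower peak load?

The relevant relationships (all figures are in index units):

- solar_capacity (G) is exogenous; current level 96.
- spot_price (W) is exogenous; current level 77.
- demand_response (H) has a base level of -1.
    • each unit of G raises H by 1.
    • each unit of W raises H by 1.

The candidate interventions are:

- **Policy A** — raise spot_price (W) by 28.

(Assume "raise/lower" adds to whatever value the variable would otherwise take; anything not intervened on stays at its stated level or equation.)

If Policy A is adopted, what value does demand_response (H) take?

200

Policy A (W + 28):
  G = 96
  W = 77 + 28 = 105
  H = -1 + 96 + 105 = 200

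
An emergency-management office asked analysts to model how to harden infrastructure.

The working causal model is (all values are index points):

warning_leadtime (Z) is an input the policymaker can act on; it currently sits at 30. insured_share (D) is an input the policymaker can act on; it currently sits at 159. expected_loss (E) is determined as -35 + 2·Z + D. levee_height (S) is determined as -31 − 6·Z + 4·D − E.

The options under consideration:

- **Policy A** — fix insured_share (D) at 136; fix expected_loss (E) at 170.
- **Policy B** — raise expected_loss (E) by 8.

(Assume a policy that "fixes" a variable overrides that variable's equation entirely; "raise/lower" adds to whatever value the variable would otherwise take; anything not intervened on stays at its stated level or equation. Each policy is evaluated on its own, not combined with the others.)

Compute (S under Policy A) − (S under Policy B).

-70

Policy A (D := 136, E := 170):
  Z = 30
  D = 136
  E = 170
  S = -31 − 6·30 + 4·136 − 170 = 163
Policy B (E + 8):
  Z = 30
  D = 159
  E = -35 + 2·30 + 159 (+8 from intervention) = 192
  S = -31 − 6·30 + 4·159 − 192 = 233
S: 163 − 233 = -70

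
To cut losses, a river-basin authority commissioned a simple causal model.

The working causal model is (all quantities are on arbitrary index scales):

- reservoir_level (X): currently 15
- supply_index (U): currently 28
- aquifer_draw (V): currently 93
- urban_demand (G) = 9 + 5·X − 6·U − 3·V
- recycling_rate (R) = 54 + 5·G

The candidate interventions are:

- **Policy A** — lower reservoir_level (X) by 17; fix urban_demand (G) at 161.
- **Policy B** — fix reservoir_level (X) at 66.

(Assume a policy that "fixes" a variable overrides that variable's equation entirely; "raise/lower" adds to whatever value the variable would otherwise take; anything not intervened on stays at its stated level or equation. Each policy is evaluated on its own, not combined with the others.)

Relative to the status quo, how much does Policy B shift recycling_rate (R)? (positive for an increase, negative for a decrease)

1275

Baseline:
  X = 15
  U = 28
  V = 93
  G = 9 + 5·15 − 6·28 − 3·93 = -363
  R = 54 + 5·(-363) = -1761
Policy B (X := 66):
  X = 66
  U = 28
  V = 93
  G = 9 + 5·66 − 6·28 − 3·93 = -108
  R = 54 + 5·(-108) = -486
Change in R: -486 − (-1761) = 1275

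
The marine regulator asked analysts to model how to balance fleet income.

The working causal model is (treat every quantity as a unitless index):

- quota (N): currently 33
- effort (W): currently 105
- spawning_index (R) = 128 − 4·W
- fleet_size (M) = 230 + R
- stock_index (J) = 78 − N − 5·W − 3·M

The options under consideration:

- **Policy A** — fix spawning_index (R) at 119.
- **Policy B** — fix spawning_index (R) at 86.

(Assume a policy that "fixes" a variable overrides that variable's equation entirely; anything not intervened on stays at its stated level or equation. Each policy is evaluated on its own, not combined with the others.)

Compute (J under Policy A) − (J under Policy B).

Policy A (R := 119):
  N = 33
  W = 105
  R = 119
  M = 230 + 119 = 349
  J = 78 − 33 − 5·105 − 3·349 = -1527
Policy B (R := 86):
  N = 33
  W = 105
  R = 86
  M = 230 + 86 = 316
  J = 78 − 33 − 5·105 − 3·316 = -1428
J: -1527 − (-1428) = -99

-99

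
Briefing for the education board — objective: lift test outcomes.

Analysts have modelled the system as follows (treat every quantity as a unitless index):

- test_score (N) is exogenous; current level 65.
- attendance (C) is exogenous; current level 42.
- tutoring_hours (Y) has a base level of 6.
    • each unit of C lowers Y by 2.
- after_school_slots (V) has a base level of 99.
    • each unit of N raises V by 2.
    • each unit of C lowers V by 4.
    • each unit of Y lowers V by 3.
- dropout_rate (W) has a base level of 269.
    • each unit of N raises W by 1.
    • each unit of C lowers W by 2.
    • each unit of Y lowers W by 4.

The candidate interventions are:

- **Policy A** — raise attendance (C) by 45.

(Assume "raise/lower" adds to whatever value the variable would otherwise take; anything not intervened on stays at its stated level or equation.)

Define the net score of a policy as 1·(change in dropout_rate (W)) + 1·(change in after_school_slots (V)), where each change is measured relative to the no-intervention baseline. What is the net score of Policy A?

360

Baseline:
  N = 65
  C = 42
  Y = 6 − 2·42 = -78
  V = 99 + 2·65 − 4·42 − 3·(-78) = 295
  W = 269 + 65 − 2·42 − 4·(-78) = 562
Policy A (C + 45):
  N = 65
  C = 42 + 45 = 87
  Y = 6 − 2·87 = -168
  V = 99 + 2·65 − 4·87 − 3·(-168) = 385
  W = 269 + 65 − 2·87 − 4·(-168) = 832
ΔW = 832 − 562 = 270; ΔV = 385 − 295 = 90
Score = 1·270 + 1·90 = 360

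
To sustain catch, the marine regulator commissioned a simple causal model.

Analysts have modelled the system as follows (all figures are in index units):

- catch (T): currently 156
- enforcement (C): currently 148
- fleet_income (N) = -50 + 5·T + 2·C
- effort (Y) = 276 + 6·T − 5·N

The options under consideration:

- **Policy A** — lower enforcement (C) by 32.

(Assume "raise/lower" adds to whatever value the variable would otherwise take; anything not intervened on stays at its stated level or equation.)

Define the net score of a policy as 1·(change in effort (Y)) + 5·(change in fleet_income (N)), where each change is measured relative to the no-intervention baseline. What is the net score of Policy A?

Baseline:
  T = 156
  C = 148
  N = -50 + 5·156 + 2·148 = 1026
  Y = 276 + 6·156 − 5·1026 = -3918
Policy A (C − 32):
  T = 156
  C = 148 − 32 = 116
  N = -50 + 5·156 + 2·116 = 962
  Y = 276 + 6·156 − 5·962 = -3598
ΔY = -3598 − (-3918) = 320; ΔN = 962 − 1026 = -64
Score = 1·320 + 5·(-64) = 0

0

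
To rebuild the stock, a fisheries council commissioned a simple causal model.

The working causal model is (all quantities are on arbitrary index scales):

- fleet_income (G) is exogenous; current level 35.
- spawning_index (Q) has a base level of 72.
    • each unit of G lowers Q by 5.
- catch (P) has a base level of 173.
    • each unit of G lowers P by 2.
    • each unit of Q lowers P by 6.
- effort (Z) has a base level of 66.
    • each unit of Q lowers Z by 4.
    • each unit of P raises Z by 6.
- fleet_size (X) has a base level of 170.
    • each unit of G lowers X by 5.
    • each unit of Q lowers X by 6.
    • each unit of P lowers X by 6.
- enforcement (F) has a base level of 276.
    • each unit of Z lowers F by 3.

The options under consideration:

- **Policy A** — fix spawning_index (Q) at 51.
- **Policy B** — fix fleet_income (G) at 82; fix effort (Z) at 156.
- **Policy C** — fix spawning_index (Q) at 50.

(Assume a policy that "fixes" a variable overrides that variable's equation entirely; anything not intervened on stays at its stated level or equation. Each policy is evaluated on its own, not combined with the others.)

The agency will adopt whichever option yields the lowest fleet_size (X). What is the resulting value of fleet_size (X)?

-10434

Policy A (Q := 51):
  G = 35
  Q = 51
  P = 173 − 2·35 − 6·51 = -203
  X = 170 − 5·35 − 6·51 − 6·(-203) = 907
Policy B (G := 82, Z := 156):
  G = 82
  Q = 72 − 5·82 = -338
  P = 173 − 2·82 − 6·(-338) = 2037
  X = 170 − 5·82 − 6·(-338) − 6·2037 = -10434
Policy C (Q := 50):
  G = 35
  Q = 50
  P = 173 − 2·35 − 6·50 = -197
  X = 170 − 5·35 − 6·50 − 6·(-197) = 877
Comparing — Policy A: X=907, Policy B: X=-10434, Policy C: X=877. Lowest is -10434 (Policy B).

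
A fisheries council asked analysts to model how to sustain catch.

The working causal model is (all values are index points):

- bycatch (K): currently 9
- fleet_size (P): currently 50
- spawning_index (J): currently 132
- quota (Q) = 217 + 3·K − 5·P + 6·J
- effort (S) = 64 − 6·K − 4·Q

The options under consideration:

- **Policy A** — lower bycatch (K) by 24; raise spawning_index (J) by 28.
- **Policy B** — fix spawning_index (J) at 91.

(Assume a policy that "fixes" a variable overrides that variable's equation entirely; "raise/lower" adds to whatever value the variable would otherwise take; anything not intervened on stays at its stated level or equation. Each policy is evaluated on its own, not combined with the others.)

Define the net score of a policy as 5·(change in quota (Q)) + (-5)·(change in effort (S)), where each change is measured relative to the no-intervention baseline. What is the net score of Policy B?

-6150

Baseline:
  K = 9
  P = 50
  J = 132
  Q = 217 + 3·9 − 5·50 + 6·132 = 786
  S = 64 − 6·9 − 4·786 = -3134
Policy B (J := 91):
  K = 9
  P = 50
  J = 91
  Q = 217 + 3·9 − 5·50 + 6·91 = 540
  S = 64 − 6·9 − 4·540 = -2150
ΔQ = 540 − 786 = -246; ΔS = -2150 − (-3134) = 984
Score = 5·(-246) + (-5)·984 = -6150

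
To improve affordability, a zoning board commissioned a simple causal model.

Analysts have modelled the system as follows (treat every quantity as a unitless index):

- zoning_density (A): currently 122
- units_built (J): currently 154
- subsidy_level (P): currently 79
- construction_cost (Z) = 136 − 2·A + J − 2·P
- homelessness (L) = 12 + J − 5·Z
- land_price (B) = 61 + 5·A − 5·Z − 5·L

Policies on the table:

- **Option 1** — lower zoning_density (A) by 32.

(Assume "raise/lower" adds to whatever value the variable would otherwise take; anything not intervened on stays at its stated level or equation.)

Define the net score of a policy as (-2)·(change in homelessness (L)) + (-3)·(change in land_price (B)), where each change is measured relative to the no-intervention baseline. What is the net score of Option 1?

Baseline:
  A = 122
  J = 154
  P = 79
  Z = 136 − 2·122 + 154 − 2·79 = -112
  L = 12 + 154 − 5·(-112) = 726
  B = 61 + 5·122 − 5·(-112) − 5·726 = -2399
Option 1 (A − 32):
  A = 122 − 32 = 90
  J = 154
  P = 79
  Z = 136 − 2·90 + 154 − 2·79 = -48
  L = 12 + 154 − 5·(-48) = 406
  B = 61 + 5·90 − 5·(-48) − 5·406 = -1279
ΔL = 406 − 726 = -320; ΔB = -1279 − (-2399) = 1120
Score = (-2)·(-320) + (-3)·1120 = -2720

-2720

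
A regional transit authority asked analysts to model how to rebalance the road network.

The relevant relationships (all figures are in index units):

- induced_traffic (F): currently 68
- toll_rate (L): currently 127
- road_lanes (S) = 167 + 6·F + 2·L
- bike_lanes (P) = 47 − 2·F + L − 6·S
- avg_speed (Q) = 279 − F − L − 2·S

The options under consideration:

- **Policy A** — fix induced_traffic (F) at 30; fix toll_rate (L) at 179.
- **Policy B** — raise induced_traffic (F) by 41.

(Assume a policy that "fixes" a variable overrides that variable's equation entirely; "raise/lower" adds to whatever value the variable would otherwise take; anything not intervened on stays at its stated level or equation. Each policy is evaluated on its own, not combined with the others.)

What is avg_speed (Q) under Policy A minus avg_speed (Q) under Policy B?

767

Policy A (F := 30, L := 179):
  F = 30
  L = 179
  S = 167 + 6·30 + 2·179 = 705
  Q = 279 − 30 − 179 − 2·705 = -1340
Policy B (F + 41):
  F = 68 + 41 = 109
  L = 127
  S = 167 + 6·109 + 2·127 = 1075
  Q = 279 − 109 − 127 − 2·1075 = -2107
Q: -1340 − (-2107) = 767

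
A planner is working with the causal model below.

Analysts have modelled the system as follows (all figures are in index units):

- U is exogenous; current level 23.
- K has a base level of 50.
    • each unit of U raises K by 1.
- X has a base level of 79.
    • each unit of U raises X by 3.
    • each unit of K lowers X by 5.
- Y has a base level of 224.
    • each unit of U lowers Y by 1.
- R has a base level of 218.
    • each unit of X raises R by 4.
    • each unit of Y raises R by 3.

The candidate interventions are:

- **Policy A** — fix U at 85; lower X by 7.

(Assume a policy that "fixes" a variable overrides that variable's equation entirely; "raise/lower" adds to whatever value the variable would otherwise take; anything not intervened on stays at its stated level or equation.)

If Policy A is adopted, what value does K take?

135

Policy A (U := 85, X − 7):
  U = 85
  K = 50 + 85 = 135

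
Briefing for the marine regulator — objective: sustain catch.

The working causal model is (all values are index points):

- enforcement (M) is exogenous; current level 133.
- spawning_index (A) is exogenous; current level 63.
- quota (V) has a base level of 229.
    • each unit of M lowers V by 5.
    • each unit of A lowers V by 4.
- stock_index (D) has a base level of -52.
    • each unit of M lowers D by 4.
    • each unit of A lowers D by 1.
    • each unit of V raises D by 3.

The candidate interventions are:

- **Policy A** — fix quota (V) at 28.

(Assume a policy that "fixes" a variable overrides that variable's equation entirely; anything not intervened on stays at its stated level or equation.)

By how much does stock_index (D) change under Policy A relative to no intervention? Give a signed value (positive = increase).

Baseline:
  M = 133
  A = 63
  V = 229 − 5·133 − 4·63 = -688
  D = -52 − 4·133 − 63 + 3·(-688) = -2711
Policy A (V := 28):
  M = 133
  A = 63
  V = 28
  D = -52 − 4·133 − 63 + 3·28 = -563
Change in D: -563 − (-2711) = 2148

2148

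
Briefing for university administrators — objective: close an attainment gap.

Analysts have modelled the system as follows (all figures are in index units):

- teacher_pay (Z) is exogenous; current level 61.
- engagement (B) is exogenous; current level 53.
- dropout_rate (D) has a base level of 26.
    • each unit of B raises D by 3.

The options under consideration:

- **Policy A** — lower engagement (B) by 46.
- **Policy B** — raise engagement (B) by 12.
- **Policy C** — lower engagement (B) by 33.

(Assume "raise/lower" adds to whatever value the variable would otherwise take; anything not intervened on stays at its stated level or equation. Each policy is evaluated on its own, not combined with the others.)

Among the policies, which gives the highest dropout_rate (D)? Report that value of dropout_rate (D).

Policy A (B − 46):
  B = 53 − 46 = 7
  D = 26 + 3·7 = 47
Policy B (B + 12):
  B = 53 + 12 = 65
  D = 26 + 3·65 = 221
Policy C (B − 33):
  B = 53 − 33 = 20
  D = 26 + 3·20 = 86
Comparing — Policy A: D=47, Policy B: D=221, Policy C: D=86. Highest is 221 (Policy B).

221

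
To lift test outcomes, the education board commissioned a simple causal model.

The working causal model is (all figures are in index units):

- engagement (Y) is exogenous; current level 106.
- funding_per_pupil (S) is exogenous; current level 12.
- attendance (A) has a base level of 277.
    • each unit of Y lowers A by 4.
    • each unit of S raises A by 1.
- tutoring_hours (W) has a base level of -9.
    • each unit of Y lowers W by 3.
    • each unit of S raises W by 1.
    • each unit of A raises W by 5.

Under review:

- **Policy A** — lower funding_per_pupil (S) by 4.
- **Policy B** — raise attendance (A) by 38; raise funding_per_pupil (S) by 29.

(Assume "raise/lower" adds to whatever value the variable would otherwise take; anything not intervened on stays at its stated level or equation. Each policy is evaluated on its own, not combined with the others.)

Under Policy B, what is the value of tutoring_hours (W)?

Policy B (A + 38, S + 29):
  Y = 106
  S = 12 + 29 = 41
  A = 277 − 4·106 + 41 (+38 from intervention) = -68
  W = -9 − 3·106 + 41 + 5·(-68) = -626

-626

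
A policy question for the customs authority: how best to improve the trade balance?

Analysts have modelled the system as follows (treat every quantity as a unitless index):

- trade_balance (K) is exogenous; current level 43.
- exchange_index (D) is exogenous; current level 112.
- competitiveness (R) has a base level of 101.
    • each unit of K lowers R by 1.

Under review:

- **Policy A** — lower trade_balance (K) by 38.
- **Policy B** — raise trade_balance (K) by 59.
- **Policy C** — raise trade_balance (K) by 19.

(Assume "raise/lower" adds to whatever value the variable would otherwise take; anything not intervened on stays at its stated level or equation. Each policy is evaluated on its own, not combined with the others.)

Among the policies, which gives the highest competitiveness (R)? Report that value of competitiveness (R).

96

Policy A (K − 38):
  K = 43 − 38 = 5
  R = 101 − 5 = 96
Policy B (K + 59):
  K = 43 + 59 = 102
  R = 101 − 102 = -1
Policy C (K + 19):
  K = 43 + 19 = 62
  R = 101 − 62 = 39
Comparing — Policy A: R=96, Policy B: R=-1, Policy C: R=39. Highest is 96 (Policy A).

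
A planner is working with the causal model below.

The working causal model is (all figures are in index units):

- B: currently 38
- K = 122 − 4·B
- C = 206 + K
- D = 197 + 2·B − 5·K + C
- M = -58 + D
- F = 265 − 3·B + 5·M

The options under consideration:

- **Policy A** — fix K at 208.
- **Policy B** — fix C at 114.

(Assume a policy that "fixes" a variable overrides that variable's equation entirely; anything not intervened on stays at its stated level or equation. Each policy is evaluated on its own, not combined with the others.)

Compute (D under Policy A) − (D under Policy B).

Policy A (K := 208):
  B = 38
  K = 208
  C = 206 + 208 = 414
  D = 197 + 2·38 − 5·208 + 414 = -353
Policy B (C := 114):
  B = 38
  K = 122 − 4·38 = -30
  C = 114
  D = 197 + 2·38 − 5·(-30) + 114 = 537
D: -353 − 537 = -890

-890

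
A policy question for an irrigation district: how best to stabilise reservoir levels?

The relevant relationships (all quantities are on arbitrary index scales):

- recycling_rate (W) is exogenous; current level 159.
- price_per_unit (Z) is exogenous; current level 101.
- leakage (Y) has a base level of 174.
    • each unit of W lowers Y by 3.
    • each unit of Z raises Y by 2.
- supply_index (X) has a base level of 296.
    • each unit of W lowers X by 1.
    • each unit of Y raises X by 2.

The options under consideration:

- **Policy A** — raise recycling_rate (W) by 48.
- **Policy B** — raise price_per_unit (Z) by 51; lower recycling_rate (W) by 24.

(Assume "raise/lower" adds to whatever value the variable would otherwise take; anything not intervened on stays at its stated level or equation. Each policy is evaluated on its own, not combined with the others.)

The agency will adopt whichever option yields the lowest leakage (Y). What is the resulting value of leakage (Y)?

-245

Policy A (W + 48):
  W = 159 + 48 = 207
  Z = 101
  Y = 174 − 3·207 + 2·101 = -245
Policy B (Z + 51, W − 24):
  W = 159 − 24 = 135
  Z = 101 + 51 = 152
  Y = 174 − 3·135 + 2·152 = 73
Comparing — Policy A: Y=-245, Policy B: Y=73. Lowest is -245 (Policy A).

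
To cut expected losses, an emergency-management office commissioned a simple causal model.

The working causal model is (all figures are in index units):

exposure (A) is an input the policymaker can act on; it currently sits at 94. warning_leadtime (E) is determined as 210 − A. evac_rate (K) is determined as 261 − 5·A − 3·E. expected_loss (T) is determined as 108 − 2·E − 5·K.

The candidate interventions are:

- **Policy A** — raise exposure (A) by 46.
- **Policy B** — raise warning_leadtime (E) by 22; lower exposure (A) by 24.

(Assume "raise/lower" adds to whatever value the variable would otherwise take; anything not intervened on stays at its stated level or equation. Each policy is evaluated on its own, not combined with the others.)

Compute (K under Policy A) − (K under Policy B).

Policy A (A + 46):
  A = 94 + 46 = 140
  E = 210 − 140 = 70
  K = 261 − 5·140 − 3·70 = -649
Policy B (E + 22, A − 24):
  A = 94 − 24 = 70
  E = 210 − 70 (+22 from intervention) = 162
  K = 261 − 5·70 − 3·162 = -575
K: -649 − (-575) = -74

-74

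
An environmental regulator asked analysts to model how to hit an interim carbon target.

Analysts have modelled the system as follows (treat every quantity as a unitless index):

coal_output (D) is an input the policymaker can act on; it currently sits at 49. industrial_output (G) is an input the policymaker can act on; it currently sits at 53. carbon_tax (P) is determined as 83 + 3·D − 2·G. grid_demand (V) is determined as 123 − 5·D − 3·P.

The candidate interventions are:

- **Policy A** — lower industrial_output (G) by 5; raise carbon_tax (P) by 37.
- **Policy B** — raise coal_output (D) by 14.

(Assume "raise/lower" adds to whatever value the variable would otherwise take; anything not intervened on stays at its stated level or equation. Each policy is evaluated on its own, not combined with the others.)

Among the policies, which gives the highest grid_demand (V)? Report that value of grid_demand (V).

-635

Policy A (G − 5, P + 37):
  D = 49
  G = 53 − 5 = 48
  P = 83 + 3·49 − 2·48 (+37 from intervention) = 171
  V = 123 − 5·49 − 3·171 = -635
Policy B (D + 14):
  D = 49 + 14 = 63
  G = 53
  P = 83 + 3·63 − 2·53 = 166
  V = 123 − 5·63 − 3·166 = -690
Comparing — Policy A: V=-635, Policy B: V=-690. Highest is -635 (Policy A).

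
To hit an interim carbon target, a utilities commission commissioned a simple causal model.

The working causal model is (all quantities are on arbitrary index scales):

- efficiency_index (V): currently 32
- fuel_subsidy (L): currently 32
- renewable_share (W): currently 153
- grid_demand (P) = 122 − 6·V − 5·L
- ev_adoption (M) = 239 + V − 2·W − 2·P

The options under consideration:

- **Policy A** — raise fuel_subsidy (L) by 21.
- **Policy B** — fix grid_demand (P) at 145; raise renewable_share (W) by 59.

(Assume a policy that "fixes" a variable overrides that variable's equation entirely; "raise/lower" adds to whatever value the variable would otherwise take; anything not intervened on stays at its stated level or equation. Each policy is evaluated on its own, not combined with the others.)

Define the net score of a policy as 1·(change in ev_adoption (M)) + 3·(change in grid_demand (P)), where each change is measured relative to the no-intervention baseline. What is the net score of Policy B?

257

Baseline:
  V = 32
  L = 32
  W = 153
  P = 122 − 6·32 − 5·32 = -230
  M = 239 + 32 − 2·153 − 2·(-230) = 425
Policy B (P := 145, W + 59):
  V = 32
  L = 32
  W = 153 + 59 = 212
  P = 145
  M = 239 + 32 − 2·212 − 2·145 = -443
ΔM = -443 − 425 = -868; ΔP = 145 − (-230) = 375
Score = 1·(-868) + 3·375 = 257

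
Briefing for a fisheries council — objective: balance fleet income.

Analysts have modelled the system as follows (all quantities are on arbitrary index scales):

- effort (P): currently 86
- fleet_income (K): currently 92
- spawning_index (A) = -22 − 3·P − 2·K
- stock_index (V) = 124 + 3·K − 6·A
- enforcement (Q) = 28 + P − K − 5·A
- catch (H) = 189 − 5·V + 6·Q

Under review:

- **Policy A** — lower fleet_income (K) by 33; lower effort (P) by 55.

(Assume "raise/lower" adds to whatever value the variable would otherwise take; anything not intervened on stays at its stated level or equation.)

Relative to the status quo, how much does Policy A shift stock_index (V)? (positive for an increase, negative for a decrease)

-1485

Baseline:
  P = 86
  K = 92
  A = -22 − 3·86 − 2·92 = -464
  V = 124 + 3·92 − 6·(-464) = 3184
Policy A (K − 33, P − 55):
  P = 86 − 55 = 31
  K = 92 − 33 = 59
  A = -22 − 3·31 − 2·59 = -233
  V = 124 + 3·59 − 6·(-233) = 1699
Change in V: 1699 − 3184 = -1485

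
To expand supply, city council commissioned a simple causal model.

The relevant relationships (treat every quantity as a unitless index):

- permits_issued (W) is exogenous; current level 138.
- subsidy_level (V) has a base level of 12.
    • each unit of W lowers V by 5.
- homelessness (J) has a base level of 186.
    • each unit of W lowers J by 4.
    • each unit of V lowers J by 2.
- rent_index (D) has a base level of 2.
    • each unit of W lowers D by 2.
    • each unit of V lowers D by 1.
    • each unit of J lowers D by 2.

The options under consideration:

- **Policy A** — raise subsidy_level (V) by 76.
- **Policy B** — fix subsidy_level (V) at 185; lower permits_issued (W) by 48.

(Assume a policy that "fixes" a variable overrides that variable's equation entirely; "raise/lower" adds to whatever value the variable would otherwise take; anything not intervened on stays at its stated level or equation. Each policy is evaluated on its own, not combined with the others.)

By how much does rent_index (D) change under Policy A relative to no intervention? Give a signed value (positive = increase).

Baseline:
  W = 138
  V = 12 − 5·138 = -678
  J = 186 − 4·138 − 2·(-678) = 990
  D = 2 − 2·138 − (-678) − 2·990 = -1576
Policy A (V + 76):
  W = 138
  V = 12 − 5·138 (+76 from intervention) = -602
  J = 186 − 4·138 − 2·(-602) = 838
  D = 2 − 2·138 − (-602) − 2·838 = -1348
Change in D: -1348 − (-1576) = 228

228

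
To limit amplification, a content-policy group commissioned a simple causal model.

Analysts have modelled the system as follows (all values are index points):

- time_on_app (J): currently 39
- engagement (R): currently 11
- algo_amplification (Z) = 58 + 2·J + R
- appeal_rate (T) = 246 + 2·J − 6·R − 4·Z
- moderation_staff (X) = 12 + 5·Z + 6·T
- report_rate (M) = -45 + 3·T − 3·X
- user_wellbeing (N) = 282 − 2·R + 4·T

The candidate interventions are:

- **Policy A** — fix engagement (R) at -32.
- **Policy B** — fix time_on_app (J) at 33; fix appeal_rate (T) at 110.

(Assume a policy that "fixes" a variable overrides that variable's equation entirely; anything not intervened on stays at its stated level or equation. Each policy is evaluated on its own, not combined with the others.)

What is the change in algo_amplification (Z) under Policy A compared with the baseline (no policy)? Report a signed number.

Baseline:
  J = 39
  R = 11
  Z = 58 + 2·39 + 11 = 147
Policy A (R := -32):
  J = 39
  R = -32
  Z = 58 + 2·39 + (-32) = 104
Change in Z: 104 − 147 = -43

-43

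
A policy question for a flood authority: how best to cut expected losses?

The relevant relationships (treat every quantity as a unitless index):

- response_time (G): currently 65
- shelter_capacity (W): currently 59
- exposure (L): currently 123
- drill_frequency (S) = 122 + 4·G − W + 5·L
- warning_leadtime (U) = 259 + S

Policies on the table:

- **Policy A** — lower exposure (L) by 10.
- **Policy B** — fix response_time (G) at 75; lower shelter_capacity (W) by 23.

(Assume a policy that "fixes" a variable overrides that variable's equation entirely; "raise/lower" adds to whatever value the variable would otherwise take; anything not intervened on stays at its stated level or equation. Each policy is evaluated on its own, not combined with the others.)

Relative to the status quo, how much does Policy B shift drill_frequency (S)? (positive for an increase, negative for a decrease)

63

Baseline:
  G = 65
  W = 59
  L = 123
  S = 122 + 4·65 − 59 + 5·123 = 938
Policy B (G := 75, W − 23):
  G = 75
  W = 59 − 23 = 36
  L = 123
  S = 122 + 4·75 − 36 + 5·123 = 1001
Change in S: 1001 − 938 = 63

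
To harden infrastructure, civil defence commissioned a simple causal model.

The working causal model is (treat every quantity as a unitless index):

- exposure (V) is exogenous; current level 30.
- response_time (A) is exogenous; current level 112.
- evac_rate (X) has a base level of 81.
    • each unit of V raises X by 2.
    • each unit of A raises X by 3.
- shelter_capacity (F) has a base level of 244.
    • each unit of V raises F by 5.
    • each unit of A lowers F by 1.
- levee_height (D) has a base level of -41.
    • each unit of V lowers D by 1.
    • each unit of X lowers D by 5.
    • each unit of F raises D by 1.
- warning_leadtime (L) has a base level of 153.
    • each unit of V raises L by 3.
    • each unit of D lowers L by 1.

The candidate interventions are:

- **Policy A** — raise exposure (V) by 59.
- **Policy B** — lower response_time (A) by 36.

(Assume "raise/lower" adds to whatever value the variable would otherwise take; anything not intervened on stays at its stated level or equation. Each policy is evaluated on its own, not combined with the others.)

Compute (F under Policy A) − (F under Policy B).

259

Policy A (V + 59):
  V = 30 + 59 = 89
  A = 112
  F = 244 + 5·89 − 112 = 577
Policy B (A − 36):
  V = 30
  A = 112 − 36 = 76
  F = 244 + 5·30 − 76 = 318
F: 577 − 318 = 259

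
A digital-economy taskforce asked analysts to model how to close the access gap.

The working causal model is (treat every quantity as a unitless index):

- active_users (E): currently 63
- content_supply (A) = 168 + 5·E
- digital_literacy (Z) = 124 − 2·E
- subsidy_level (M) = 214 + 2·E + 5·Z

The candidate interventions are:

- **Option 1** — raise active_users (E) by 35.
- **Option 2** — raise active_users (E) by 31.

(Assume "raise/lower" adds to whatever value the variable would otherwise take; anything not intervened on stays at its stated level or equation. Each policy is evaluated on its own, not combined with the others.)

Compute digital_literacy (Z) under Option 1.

Option 1 (E + 35):
  E = 63 + 35 = 98
  Z = 124 − 2·98 = -72

-72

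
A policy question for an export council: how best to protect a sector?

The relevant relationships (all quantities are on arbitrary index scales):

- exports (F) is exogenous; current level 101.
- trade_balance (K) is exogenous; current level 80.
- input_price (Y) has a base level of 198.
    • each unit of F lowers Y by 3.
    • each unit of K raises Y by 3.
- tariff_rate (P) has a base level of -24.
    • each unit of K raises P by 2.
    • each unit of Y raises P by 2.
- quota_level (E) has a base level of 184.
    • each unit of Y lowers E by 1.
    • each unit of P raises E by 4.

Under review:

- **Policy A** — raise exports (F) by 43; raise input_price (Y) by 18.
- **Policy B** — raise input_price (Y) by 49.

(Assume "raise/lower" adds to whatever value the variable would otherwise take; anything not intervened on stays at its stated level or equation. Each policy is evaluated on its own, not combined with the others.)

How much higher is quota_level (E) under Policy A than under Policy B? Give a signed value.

Policy A (F + 43, Y + 18):
  F = 101 + 43 = 144
  K = 80
  Y = 198 − 3·144 + 3·80 (+18 from intervention) = 24
  P = -24 + 2·80 + 2·24 = 184
  E = 184 − 24 + 4·184 = 896
Policy B (Y + 49):
  F = 101
  K = 80
  Y = 198 − 3·101 + 3·80 (+49 from intervention) = 184
  P = -24 + 2·80 + 2·184 = 504
  E = 184 − 184 + 4·504 = 2016
E: 896 − 2016 = -1120

-1120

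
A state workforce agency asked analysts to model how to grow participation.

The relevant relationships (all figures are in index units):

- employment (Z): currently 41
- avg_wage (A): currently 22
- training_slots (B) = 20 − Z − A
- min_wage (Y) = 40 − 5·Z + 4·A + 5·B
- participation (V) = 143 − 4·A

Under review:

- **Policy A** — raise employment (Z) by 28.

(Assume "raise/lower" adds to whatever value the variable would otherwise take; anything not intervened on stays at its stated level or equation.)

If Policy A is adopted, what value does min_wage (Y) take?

-572

Policy A (Z + 28):
  Z = 41 + 28 = 69
  A = 22
  B = 20 − 69 − 22 = -71
  Y = 40 − 5·69 + 4·22 + 5·(-71) = -572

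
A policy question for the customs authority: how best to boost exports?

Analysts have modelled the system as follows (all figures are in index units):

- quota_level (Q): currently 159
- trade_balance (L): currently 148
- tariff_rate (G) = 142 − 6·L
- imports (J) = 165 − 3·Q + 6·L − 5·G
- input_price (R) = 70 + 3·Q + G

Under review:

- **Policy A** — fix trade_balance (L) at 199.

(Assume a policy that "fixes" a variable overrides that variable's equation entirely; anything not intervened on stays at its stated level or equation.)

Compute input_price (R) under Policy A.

-505

Policy A (L := 199):
  Q = 159
  L = 199
  G = 142 − 6·199 = -1052
  R = 70 + 3·159 + (-1052) = -505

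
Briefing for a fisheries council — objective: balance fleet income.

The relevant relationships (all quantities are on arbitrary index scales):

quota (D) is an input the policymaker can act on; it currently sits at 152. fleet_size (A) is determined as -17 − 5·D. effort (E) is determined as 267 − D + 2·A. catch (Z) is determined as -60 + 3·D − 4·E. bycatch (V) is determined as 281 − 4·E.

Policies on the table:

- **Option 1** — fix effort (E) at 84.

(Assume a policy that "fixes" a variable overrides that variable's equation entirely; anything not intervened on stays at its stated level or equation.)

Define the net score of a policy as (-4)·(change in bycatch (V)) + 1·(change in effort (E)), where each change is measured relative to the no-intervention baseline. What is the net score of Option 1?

25891

Baseline:
  D = 152
  A = -17 − 5·152 = -777
  E = 267 − 152 + 2·(-777) = -1439
  V = 281 − 4·(-1439) = 6037
Option 1 (E := 84):
  D = 152
  A = -17 − 5·152 = -777
  E = 84
  V = 281 − 4·84 = -55
ΔV = -55 − 6037 = -6092; ΔE = 84 − (-1439) = 1523
Score = (-4)·(-6092) + 1·1523 = 25891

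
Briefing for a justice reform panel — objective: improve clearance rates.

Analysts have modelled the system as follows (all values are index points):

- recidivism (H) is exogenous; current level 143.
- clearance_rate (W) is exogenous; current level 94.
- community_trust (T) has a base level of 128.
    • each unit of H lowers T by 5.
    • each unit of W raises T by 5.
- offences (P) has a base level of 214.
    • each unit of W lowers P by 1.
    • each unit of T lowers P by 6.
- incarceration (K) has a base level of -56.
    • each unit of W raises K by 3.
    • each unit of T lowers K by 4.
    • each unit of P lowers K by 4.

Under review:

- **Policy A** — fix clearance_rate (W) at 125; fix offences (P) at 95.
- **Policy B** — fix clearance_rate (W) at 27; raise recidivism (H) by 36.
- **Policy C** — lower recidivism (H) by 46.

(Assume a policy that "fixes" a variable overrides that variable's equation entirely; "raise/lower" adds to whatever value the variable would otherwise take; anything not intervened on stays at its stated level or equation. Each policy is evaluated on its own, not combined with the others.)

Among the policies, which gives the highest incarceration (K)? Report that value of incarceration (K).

2006

Policy A (W := 125, P := 95):
  H = 143
  W = 125
  T = 128 − 5·143 + 5·125 = 38
  P = 95
  K = -56 + 3·125 − 4·38 − 4·95 = -213
Policy B (W := 27, H + 36):
  H = 143 + 36 = 179
  W = 27
  T = 128 − 5·179 + 5·27 = -632
  P = 214 − 27 − 6·(-632) = 3979
  K = -56 + 3·27 − 4·(-632) − 4·3979 = -13363
Policy C (H − 46):
  H = 143 − 46 = 97
  W = 94
  T = 128 − 5·97 + 5·94 = 113
  P = 214 − 94 − 6·113 = -558
  K = -56 + 3·94 − 4·113 − 4·(-558) = 2006
Comparing — Policy A: K=-213, Policy B: K=-13363, Policy C: K=2006. Highest is 2006 (Policy C).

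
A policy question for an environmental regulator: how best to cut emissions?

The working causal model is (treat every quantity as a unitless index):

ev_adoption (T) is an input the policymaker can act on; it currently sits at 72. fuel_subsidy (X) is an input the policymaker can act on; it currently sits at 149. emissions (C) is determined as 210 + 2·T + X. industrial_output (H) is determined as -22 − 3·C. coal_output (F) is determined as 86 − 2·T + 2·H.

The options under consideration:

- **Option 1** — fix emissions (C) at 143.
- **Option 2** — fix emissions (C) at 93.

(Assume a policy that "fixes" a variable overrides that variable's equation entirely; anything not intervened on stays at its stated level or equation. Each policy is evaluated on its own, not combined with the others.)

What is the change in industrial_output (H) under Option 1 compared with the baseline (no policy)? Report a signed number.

Baseline:
  T = 72
  X = 149
  C = 210 + 2·72 + 149 = 503
  H = -22 − 3·503 = -1531
Option 1 (C := 143):
  T = 72
  X = 149
  C = 143
  H = -22 − 3·143 = -451
Change in H: -451 − (-1531) = 1080

1080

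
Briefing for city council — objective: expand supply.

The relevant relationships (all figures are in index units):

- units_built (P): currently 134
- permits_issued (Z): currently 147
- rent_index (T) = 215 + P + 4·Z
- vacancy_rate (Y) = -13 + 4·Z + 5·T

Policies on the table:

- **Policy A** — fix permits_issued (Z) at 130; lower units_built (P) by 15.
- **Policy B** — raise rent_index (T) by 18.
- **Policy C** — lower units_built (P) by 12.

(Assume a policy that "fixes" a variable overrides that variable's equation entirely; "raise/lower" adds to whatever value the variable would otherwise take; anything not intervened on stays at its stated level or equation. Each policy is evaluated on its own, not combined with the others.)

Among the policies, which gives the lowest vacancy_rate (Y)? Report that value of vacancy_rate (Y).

4777

Policy A (Z := 130, P − 15):
  P = 134 − 15 = 119
  Z = 130
  T = 215 + 119 + 4·130 = 854
  Y = -13 + 4·130 + 5·854 = 4777
Policy B (T + 18):
  P = 134
  Z = 147
  T = 215 + 134 + 4·147 (+18 from intervention) = 955
  Y = -13 + 4·147 + 5·955 = 5350
Policy C (P − 12):
  P = 134 − 12 = 122
  Z = 147
  T = 215 + 122 + 4·147 = 925
  Y = -13 + 4·147 + 5·925 = 5200
Comparing — Policy A: Y=4777, Policy B: Y=5350, Policy C: Y=5200. Lowest is 4777 (Policy A).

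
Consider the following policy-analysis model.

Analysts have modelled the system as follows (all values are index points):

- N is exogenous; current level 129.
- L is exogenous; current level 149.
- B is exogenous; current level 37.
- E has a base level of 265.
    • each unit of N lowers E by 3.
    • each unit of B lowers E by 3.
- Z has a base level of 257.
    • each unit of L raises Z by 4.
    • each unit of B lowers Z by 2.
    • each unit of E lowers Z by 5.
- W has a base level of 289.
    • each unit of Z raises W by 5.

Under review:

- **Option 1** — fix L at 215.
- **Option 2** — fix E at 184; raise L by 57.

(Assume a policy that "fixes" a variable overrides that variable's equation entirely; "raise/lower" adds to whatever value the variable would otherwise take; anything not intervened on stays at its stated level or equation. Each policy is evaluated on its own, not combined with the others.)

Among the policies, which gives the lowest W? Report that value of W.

724

Option 1 (L := 215):
  N = 129
  L = 215
  B = 37
  E = 265 − 3·129 − 3·37 = -233
  Z = 257 + 4·215 − 2·37 − 5·(-233) = 2208
  W = 289 + 5·2208 = 11329
Option 2 (E := 184, L + 57):
  N = 129
  L = 149 + 57 = 206
  B = 37
  E = 184
  Z = 257 + 4·206 − 2·37 − 5·184 = 87
  W = 289 + 5·87 = 724
Comparing — Option 1: W=11329, Option 2: W=724. Lowest is 724 (Option 2).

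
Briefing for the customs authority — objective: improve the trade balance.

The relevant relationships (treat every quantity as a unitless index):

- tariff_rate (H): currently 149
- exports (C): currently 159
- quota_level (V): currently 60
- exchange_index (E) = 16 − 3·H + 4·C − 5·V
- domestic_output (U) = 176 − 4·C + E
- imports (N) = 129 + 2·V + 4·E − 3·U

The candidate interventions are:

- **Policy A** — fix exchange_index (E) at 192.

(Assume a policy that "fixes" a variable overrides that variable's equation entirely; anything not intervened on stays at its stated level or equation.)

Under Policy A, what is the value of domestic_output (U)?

-268

Policy A (E := 192):
  H = 149
  C = 159
  V = 60
  E = 192
  U = 176 − 4·159 + 192 = -268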